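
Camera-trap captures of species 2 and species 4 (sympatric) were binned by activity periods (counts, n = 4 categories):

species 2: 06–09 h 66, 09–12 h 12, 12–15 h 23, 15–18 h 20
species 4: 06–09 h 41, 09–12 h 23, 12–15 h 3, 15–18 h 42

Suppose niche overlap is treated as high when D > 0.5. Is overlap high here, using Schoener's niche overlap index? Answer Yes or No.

Yes

Proportions for species 2 (n=121): 66/121=0.5455, 12/121=0.0992, 23/121=0.1901, 20/121=0.1653
Proportions for species 4 (n=109): 41/109=0.3761, 23/109=0.2110, 3/109=0.0275, 42/109=0.3853
Σ|p₁ᵢ − p₂ᵢ| = 0.1694 + 0.1118 + 0.1626 + 0.2200 = 0.6638
D = 1 − ½ × 0.6638 = 1 − 0.33190 = 0.66810
D = 0.66810 > 0.5 → Yes.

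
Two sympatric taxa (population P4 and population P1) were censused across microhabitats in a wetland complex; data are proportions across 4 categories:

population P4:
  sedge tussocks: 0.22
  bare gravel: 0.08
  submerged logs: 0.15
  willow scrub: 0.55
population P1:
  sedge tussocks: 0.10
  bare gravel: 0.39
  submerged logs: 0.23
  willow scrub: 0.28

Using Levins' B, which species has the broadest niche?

Σp_P4ᵢ² = 0.22² + 0.08² + 0.15² + 0.55² = 0.0484 + 0.0064 + 0.0225 + 0.3025 = 0.3798
B_P4 = 1 / 0.3798 = 2.6330
Σp_P1ᵢ² = 0.10² + 0.39² + 0.23² + 0.28² = 0.0100 + 0.1521 + 0.0529 + 0.0784 = 0.2934
B_P1 = 1 / 0.2934 = 3.4083
Highest B → broadest niche (most generalist): population P1 (B = 3.41).

population P1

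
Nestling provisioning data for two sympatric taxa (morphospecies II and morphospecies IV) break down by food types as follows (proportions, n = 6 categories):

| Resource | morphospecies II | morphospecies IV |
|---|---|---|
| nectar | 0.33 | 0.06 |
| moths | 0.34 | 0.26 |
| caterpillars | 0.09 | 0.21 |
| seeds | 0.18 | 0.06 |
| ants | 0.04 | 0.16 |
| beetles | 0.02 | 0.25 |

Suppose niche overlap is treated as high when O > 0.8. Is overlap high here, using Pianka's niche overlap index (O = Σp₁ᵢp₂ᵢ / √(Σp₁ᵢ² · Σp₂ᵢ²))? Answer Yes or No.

No

Σ p₁ᵢp₂ᵢ = 0.0198 + 0.0884 + 0.0189 + 0.0108 + 0.0064 + 0.0050 = 0.1493
Σp_1ᵢ² = 0.33² + 0.34² + 0.09² + 0.18² + 0.04² + 0.02² = 0.1089 + 0.1156 + 0.0081 + 0.0324 + 0.0016 + 0.0004 = 0.2670
Σp_2ᵢ² = 0.06² + 0.26² + 0.21² + 0.06² + 0.16² + 0.25² = 0.0036 + 0.0676 + 0.0441 + 0.0036 + 0.0256 + 0.0625 = 0.2070
O = 0.1493 / √(0.2670 × 0.2070) = 0.1493 / 0.23509 = 0.6351
O = 0.6351 < 0.8 → No.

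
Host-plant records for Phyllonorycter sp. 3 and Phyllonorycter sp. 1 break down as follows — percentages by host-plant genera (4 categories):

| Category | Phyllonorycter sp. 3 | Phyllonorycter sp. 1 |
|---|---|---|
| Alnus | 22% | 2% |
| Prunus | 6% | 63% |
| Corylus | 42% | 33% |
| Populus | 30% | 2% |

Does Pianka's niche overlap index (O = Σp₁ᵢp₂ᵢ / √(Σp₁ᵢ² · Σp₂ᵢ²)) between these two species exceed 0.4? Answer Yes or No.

Yes

Convert percentages to proportions (divide by 100).
Σ p₁ᵢp₂ᵢ = 0.0044 + 0.0378 + 0.1386 + 0.0060 = 0.1868
Σp_1ᵢ² = 0.22² + 0.06² + 0.42² + 0.30² = 0.0484 + 0.0036 + 0.1764 + 0.0900 = 0.3184
Σp_2ᵢ² = 0.02² + 0.63² + 0.33² + 0.02² = 0.0004 + 0.3969 + 0.1089 + 0.0004 = 0.5066
O = 0.1868 / √(0.3184 × 0.5066) = 0.1868 / 0.40162 = 0.4651
O = 0.4651 > 0.4 → Yes.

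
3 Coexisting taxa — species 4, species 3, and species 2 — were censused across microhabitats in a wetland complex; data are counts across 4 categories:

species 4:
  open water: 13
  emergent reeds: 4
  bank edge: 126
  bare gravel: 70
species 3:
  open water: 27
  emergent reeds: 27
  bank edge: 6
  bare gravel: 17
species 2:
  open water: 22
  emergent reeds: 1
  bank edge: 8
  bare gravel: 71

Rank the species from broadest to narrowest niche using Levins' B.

species 3 > species 4 > species 2

Proportions for species 4 (n=213): 13/213=0.0610, 4/213=0.0188, 126/213=0.5915, 70/213=0.3286
Proportions for species 3 (n=77): 27/77=0.3506, 27/77=0.3506, 6/77=0.0779, 17/77=0.2208
Proportions for species 2 (n=102): 22/102=0.2157, 1/102=0.0098, 8/102=0.0784, 71/102=0.6961
Σp_4ᵢ² = 0.0610² + 0.0188² + 0.5915² + 0.3286² = 0.003721 + 0.000353 + 0.349872 + 0.107978 = 0.461924
B_4 = 1 / 0.461924 = 2.1649
Σp_3ᵢ² = 0.3506² + 0.3506² + 0.0779² + 0.2208² = 0.122920 + 0.122920 + 0.006068 + 0.048753 = 0.300661
B_3 = 1 / 0.300661 = 3.3260
Σp_2ᵢ² = 0.2157² + 0.0098² + 0.0784² + 0.6961² = 0.046526 + 0.000096 + 0.006147 + 0.484555 = 0.537324
B_2 = 1 / 0.537324 = 1.8611
Ranking by B (broadest → narrowest): species 3 (3.33) > species 4 (2.16) > species 2 (1.86)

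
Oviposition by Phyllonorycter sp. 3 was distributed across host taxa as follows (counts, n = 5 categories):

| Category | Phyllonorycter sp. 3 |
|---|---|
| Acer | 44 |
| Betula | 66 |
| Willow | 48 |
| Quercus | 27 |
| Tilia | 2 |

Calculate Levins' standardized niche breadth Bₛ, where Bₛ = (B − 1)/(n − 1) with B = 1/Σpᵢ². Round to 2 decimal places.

0.69

Proportions for Phyllonorycter sp. 3 (n=187): 44/187=0.2353, 66/187=0.3529, 48/187=0.2567, 27/187=0.1444, 2/187=0.0107
Σpᵢ² = 0.2353² + 0.3529² + 0.2567² + 0.1444² + 0.0107² = 0.055366 + 0.124538 + 0.065895 + 0.020851 + 0.000114 = 0.266764
B = 1 / 0.266764 = 3.7486
Bₛ = (B − 1)/(n − 1) = (3.7486 − 1)/(5 − 1) = 2.7486/4 = 0.6872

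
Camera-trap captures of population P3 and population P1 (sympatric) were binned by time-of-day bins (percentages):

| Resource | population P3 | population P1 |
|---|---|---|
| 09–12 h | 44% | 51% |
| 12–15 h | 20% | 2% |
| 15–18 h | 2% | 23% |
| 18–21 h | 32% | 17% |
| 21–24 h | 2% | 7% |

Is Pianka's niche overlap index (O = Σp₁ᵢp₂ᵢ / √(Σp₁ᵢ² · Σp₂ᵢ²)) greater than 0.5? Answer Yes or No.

Yes

Convert percentages to proportions (divide by 100).
Σ p₁ᵢp₂ᵢ = 0.2244 + 0.0040 + 0.0046 + 0.0544 + 0.0014 = 0.2888
Σp_1ᵢ² = 0.44² + 0.20² + 0.02² + 0.32² + 0.02² = 0.1936 + 0.0400 + 0.0004 + 0.1024 + 0.0004 = 0.3368
Σp_2ᵢ² = 0.51² + 0.02² + 0.23² + 0.17² + 0.07² = 0.2601 + 0.0004 + 0.0529 + 0.0289 + 0.0049 = 0.3472
O = 0.2888 / √(0.3368 × 0.3472) = 0.2888 / 0.34196 = 0.8445
O = 0.8445 > 0.5 → Yes.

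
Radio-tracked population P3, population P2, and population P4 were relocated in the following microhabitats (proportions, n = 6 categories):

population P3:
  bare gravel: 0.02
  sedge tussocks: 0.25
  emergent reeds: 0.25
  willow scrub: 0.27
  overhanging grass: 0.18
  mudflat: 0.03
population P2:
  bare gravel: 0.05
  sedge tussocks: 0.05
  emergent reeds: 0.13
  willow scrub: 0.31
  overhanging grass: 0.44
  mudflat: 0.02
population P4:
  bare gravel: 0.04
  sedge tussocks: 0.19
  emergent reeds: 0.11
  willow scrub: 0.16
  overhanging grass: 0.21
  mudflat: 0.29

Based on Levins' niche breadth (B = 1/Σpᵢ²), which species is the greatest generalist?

Σp_P3ᵢ² = 0.02² + 0.25² + 0.25² + 0.27² + 0.18² + 0.03² = 0.0004 + 0.0625 + 0.0625 + 0.0729 + 0.0324 + 0.0009 = 0.2316
B_P3 = 1 / 0.2316 = 4.3178
Σp_P2ᵢ² = 0.05² + 0.05² + 0.13² + 0.31² + 0.44² + 0.02² = 0.0025 + 0.0025 + 0.0169 + 0.0961 + 0.1936 + 0.0004 = 0.3120
B_P2 = 1 / 0.3120 = 3.2051
Σp_P4ᵢ² = 0.04² + 0.19² + 0.11² + 0.16² + 0.21² + 0.29² = 0.0016 + 0.0361 + 0.0121 + 0.0256 + 0.0441 + 0.0841 = 0.2036
B_P4 = 1 / 0.2036 = 4.9116
Highest B → broadest niche (most generalist): population P4 (B = 4.91).

population P4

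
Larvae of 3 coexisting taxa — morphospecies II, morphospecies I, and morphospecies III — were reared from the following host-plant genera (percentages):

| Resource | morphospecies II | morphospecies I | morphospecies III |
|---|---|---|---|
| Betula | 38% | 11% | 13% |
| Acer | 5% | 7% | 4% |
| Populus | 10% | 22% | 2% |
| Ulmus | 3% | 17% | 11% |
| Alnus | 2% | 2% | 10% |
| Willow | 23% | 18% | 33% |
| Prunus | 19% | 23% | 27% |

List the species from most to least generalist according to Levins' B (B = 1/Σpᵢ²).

Convert percentages to proportions (divide by 100).
Σp_IIᵢ² = 0.38² + 0.05² + 0.10² + 0.03² + 0.02² + 0.23² + 0.19² = 0.1444 + 0.0025 + 0.0100 + 0.0009 + 0.0004 + 0.0529 + 0.0361 = 0.2472
B_II = 1 / 0.2472 = 4.0453
Σp_Iᵢ² = 0.11² + 0.07² + 0.22² + 0.17² + 0.02² + 0.18² + 0.23² = 0.0121 + 0.0049 + 0.0484 + 0.0289 + 0.0004 + 0.0324 + 0.0529 = 0.1800
B_I = 1 / 0.1800 = 5.5556
Σp_IIIᵢ² = 0.13² + 0.04² + 0.02² + 0.11² + 0.10² + 0.33² + 0.27² = 0.0169 + 0.0016 + 0.0004 + 0.0121 + 0.0100 + 0.1089 + 0.0729 = 0.2228
B_III = 1 / 0.2228 = 4.4883
Ranking by B (broadest → narrowest): morphospecies I (5.56) > morphospecies III (4.49) > morphospecies II (4.05)

morphospecies I > morphospecies III > morphospecies II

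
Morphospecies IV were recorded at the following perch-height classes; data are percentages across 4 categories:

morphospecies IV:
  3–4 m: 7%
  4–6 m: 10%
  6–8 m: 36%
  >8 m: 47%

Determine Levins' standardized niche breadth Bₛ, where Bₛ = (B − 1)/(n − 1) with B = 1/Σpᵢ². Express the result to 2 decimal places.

0.58

Convert percentages to proportions (divide by 100).
Σpᵢ² = 0.07² + 0.10² + 0.36² + 0.47² = 0.0049 + 0.0100 + 0.1296 + 0.2209 = 0.3654
B = 1 / 0.3654 = 2.7367
Bₛ = (B − 1)/(n − 1) = (2.7367 − 1)/(4 − 1) = 1.7367/3 = 0.5789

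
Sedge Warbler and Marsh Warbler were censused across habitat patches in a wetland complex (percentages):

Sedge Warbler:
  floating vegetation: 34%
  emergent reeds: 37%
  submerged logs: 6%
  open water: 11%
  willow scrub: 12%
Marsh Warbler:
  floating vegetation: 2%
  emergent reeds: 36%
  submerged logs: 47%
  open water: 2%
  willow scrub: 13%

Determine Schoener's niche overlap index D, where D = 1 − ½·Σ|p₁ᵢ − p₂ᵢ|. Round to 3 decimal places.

Convert percentages to proportions (divide by 100).
Σ|p₁ᵢ − p₂ᵢ| = 0.32 + 0.01 + 0.41 + 0.09 + 0.01 = 0.84
D = 1 − ½ × 0.84 = 1 − 0.420 = 0.58000

0.580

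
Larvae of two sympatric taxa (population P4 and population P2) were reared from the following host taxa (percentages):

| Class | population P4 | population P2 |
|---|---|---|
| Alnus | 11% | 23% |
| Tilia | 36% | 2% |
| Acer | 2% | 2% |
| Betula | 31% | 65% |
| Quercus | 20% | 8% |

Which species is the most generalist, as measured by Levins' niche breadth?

Convert percentages to proportions (divide by 100).
Σp_P4ᵢ² = 0.11² + 0.36² + 0.02² + 0.31² + 0.20² = 0.0121 + 0.1296 + 0.0004 + 0.0961 + 0.0400 = 0.2782
B_P4 = 1 / 0.2782 = 3.5945
Σp_P2ᵢ² = 0.23² + 0.02² + 0.02² + 0.65² + 0.08² = 0.0529 + 0.0004 + 0.0004 + 0.4225 + 0.0064 = 0.4826
B_P2 = 1 / 0.4826 = 2.0721
Highest B → broadest niche (most generalist): population P4 (B = 3.59).

population P4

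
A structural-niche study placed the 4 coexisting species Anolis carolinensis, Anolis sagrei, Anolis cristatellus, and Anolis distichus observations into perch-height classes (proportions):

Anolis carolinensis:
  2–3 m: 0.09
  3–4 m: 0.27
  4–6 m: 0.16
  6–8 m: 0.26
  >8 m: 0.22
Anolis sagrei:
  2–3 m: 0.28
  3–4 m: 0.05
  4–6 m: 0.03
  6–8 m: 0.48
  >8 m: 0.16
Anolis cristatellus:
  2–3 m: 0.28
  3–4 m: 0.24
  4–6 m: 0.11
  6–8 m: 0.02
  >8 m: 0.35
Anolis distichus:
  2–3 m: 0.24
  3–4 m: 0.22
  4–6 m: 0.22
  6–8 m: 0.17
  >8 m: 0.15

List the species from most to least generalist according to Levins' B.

Σp_caroᵢ² = 0.09² + 0.27² + 0.16² + 0.26² + 0.22² = 0.0081 + 0.0729 + 0.0256 + 0.0676 + 0.0484 = 0.2226
B_caro = 1 / 0.2226 = 4.4924
Σp_sagrᵢ² = 0.28² + 0.05² + 0.03² + 0.48² + 0.16² = 0.0784 + 0.0025 + 0.0009 + 0.2304 + 0.0256 = 0.3378
B_sagr = 1 / 0.3378 = 2.9603
Σp_crisᵢ² = 0.28² + 0.24² + 0.11² + 0.02² + 0.35² = 0.0784 + 0.0576 + 0.0121 + 0.0004 + 0.1225 = 0.2710
B_cris = 1 / 0.2710 = 3.6900
Σp_distᵢ² = 0.24² + 0.22² + 0.22² + 0.17² + 0.15² = 0.0576 + 0.0484 + 0.0484 + 0.0289 + 0.0225 = 0.2058
B_dist = 1 / 0.2058 = 4.8591
Ranking by B (broadest → narrowest): Anolis distichus (4.86) > Anolis carolinensis (4.49) > Anolis cristatellus (3.69) > Anolis sagrei (2.96)

Anolis distichus > Anolis carolinensis > Anolis cristatellus > Anolis sagrei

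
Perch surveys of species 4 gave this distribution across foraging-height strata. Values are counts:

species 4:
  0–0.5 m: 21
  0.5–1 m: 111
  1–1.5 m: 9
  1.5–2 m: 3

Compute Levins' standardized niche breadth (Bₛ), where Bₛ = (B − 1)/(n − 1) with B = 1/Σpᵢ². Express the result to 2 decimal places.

0.20

Proportions for species 4 (n=144): 21/144=0.1458, 111/144=0.7708, 9/144=0.0625, 3/144=0.0208
Σpᵢ² = 0.1458² + 0.7708² + 0.0625² + 0.0208² = 0.021258 + 0.594133 + 0.003906 + 0.000433 = 0.619730
B = 1 / 0.619730 = 1.6136
Bₛ = (B − 1)/(n − 1) = (1.6136 − 1)/(4 − 1) = 0.6136/3 = 0.2045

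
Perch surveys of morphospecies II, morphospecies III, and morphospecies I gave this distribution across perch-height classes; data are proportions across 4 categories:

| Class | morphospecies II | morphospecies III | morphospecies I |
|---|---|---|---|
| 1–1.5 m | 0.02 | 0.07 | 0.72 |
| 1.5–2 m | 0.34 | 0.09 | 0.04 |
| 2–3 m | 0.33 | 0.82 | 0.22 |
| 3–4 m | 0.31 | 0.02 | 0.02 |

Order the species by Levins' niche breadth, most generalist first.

morphospecies II > morphospecies I > morphospecies III

Σp_IIᵢ² = 0.02² + 0.34² + 0.33² + 0.31² = 0.0004 + 0.1156 + 0.1089 + 0.0961 = 0.3210
B_II = 1 / 0.3210 = 3.1153
Σp_IIIᵢ² = 0.07² + 0.09² + 0.82² + 0.02² = 0.0049 + 0.0081 + 0.6724 + 0.0004 = 0.6858
B_III = 1 / 0.6858 = 1.4582
Σp_Iᵢ² = 0.72² + 0.04² + 0.22² + 0.02² = 0.5184 + 0.0016 + 0.0484 + 0.0004 = 0.5688
B_I = 1 / 0.5688 = 1.7581
Ranking by B (broadest → narrowest): morphospecies II (3.12) > morphospecies I (1.76) > morphospecies III (1.46)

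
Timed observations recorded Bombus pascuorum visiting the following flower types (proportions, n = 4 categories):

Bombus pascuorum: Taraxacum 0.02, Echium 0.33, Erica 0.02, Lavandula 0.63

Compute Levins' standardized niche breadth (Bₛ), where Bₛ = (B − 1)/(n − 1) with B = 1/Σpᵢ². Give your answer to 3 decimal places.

Σpᵢ² = 0.02² + 0.33² + 0.02² + 0.63² = 0.0004 + 0.1089 + 0.0004 + 0.3969 = 0.5066
B = 1 / 0.5066 = 1.97394
Bₛ = (B − 1)/(n − 1) = (1.97394 − 1)/(4 − 1) = 0.97394/3 = 0.32465

0.325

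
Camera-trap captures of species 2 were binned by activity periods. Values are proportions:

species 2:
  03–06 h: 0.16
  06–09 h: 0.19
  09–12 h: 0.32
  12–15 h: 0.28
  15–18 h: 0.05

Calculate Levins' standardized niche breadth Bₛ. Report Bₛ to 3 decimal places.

Σpᵢ² = 0.16² + 0.19² + 0.32² + 0.28² + 0.05² = 0.0256 + 0.0361 + 0.1024 + 0.0784 + 0.0025 = 0.2450
B = 1 / 0.2450 = 4.08163
Bₛ = (B − 1)/(n − 1) = (4.08163 − 1)/(5 − 1) = 3.08163/4 = 0.77041

0.770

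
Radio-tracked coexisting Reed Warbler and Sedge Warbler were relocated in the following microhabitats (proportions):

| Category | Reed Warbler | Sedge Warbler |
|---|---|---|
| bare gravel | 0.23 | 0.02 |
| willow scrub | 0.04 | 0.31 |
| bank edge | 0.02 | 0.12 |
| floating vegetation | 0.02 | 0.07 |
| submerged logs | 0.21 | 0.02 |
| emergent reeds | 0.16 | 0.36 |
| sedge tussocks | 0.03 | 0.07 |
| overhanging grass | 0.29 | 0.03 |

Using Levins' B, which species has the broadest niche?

Reed Warbler

Σp_Reedᵢ² = 0.23² + 0.04² + 0.02² + 0.02² + 0.21² + 0.16² + 0.03² + 0.29² = 0.0529 + 0.0016 + 0.0004 + 0.0004 + 0.0441 + 0.0256 + 0.0009 + 0.0841 = 0.2100
B_Reed = 1 / 0.2100 = 4.7619
Σp_Sedgᵢ² = 0.02² + 0.31² + 0.12² + 0.07² + 0.02² + 0.36² + 0.07² + 0.03² = 0.0004 + 0.0961 + 0.0144 + 0.0049 + 0.0004 + 0.1296 + 0.0049 + 0.0009 = 0.2516
B_Sedg = 1 / 0.2516 = 3.9746
Highest B → broadest niche (most generalist): Reed Warbler (B = 4.76).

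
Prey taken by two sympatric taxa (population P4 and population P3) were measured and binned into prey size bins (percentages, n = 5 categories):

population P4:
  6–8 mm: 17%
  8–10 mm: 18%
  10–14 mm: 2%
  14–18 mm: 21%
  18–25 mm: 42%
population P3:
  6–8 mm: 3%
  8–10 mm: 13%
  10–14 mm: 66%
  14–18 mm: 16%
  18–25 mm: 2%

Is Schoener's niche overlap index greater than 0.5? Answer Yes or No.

No

Convert percentages to proportions (divide by 100).
Σ|p₁ᵢ − p₂ᵢ| = 0.14 + 0.05 + 0.64 + 0.05 + 0.40 = 1.28
D = 1 − ½ × 1.28 = 1 − 0.640 = 0.3600
D = 0.3600 < 0.5 → No.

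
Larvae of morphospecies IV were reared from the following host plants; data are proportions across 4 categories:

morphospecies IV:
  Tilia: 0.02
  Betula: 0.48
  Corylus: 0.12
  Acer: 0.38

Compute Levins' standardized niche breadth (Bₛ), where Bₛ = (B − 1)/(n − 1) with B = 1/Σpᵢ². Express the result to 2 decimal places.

0.52

Σpᵢ² = 0.02² + 0.48² + 0.12² + 0.38² = 0.0004 + 0.2304 + 0.0144 + 0.1444 = 0.3896
B = 1 / 0.3896 = 2.5667
Bₛ = (B − 1)/(n − 1) = (2.5667 − 1)/(4 − 1) = 1.5667/3 = 0.5222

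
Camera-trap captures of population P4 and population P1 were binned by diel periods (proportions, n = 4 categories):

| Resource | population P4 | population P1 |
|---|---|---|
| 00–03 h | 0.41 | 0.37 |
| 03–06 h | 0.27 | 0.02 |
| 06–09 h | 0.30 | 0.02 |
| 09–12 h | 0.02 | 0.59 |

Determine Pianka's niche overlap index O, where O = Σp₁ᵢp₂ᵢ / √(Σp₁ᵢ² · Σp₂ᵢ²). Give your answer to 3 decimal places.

0.436

Σ p₁ᵢp₂ᵢ = 0.1517 + 0.0054 + 0.0060 + 0.0118 = 0.1749
Σp_1ᵢ² = 0.41² + 0.27² + 0.30² + 0.02² = 0.1681 + 0.0729 + 0.0900 + 0.0004 = 0.3314
Σp_2ᵢ² = 0.37² + 0.02² + 0.02² + 0.59² = 0.1369 + 0.0004 + 0.0004 + 0.3481 = 0.4858
O = 0.1749 / √(0.3314 × 0.4858) = 0.1749 / 0.401241 = 0.43590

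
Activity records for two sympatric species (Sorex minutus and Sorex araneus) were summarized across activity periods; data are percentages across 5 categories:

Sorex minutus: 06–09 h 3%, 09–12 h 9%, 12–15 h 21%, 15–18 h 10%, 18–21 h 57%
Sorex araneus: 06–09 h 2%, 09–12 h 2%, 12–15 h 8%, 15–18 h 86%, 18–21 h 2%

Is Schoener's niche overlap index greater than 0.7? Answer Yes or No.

Convert percentages to proportions (divide by 100).
Σ|p₁ᵢ − p₂ᵢ| = 0.01 + 0.07 + 0.13 + 0.76 + 0.55 = 1.52
D = 1 − ½ × 1.52 = 1 − 0.760 = 0.2400
D = 0.2400 < 0.7 → No.

No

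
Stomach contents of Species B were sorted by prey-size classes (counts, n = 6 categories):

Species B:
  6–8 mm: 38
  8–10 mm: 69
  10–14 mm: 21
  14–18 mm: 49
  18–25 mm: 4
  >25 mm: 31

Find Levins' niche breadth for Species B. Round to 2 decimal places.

Proportions for Species B (n=212): 38/212=0.1792, 69/212=0.3255, 21/212=0.0991, 49/212=0.2311, 4/212=0.0189, 31/212=0.1462
Σpᵢ² = 0.1792² + 0.3255² + 0.0991² + 0.2311² + 0.0189² + 0.1462² = 0.032113 + 0.105950 + 0.009821 + 0.053407 + 0.000357 + 0.021374 = 0.223022
B = 1 / 0.223022 = 4.4839

4.48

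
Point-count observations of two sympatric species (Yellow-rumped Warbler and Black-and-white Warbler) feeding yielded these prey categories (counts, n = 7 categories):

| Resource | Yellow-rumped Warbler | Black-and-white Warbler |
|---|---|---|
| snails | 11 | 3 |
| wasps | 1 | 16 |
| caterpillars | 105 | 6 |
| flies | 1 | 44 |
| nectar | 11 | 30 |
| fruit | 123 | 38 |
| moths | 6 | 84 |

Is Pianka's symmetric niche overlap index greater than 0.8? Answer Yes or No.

No

Proportions for Yellow-rumped Warbler (n=258): 11/258=0.0426, 1/258=0.0039, 105/258=0.4070, 1/258=0.0039, 11/258=0.0426, 123/258=0.4767, 6/258=0.0233
Proportions for Black-and-white Warbler (n=221): 3/221=0.0136, 16/221=0.0724, 6/221=0.0271, 44/221=0.1991, 30/221=0.1357, 38/221=0.1719, 84/221=0.3801
Σ p₁ᵢp₂ᵢ = 0.000579 + 0.000282 + 0.011030 + 0.000776 + 0.005781 + 0.081945 + 0.008856 = 0.109249
Σp_1ᵢ² = 0.0426² + 0.0039² + 0.4070² + 0.0039² + 0.0426² + 0.4767² + 0.0233² = 0.001815 + 0.000015 + 0.165649 + 0.000015 + 0.001815 + 0.227243 + 0.000543 = 0.397095
Σp_2ᵢ² = 0.0136² + 0.0724² + 0.0271² + 0.1991² + 0.1357² + 0.1719² + 0.3801² = 0.000185 + 0.005242 + 0.000734 + 0.039641 + 0.018414 + 0.029550 + 0.144476 = 0.238242
O = 0.109249 / √(0.397095 × 0.238242) = 0.109249 / 0.3075788 = 0.3552
O = 0.3552 < 0.8 → No.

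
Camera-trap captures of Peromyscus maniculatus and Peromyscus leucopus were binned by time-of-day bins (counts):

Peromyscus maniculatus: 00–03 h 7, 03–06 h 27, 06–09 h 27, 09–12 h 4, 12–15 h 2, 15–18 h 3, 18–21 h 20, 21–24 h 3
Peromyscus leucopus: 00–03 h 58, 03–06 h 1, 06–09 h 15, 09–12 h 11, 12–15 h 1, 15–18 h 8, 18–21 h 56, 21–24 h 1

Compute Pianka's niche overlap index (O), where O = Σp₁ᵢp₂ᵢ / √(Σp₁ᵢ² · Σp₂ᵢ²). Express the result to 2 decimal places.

0.55

Proportions for Peromyscus maniculatus (n=93): 7/93=0.0753, 27/93=0.2903, 27/93=0.2903, 4/93=0.0430, 2/93=0.0215, 3/93=0.0323, 20/93=0.2151, 3/93=0.0323
Proportions for Peromyscus leucopus (n=151): 58/151=0.3841, 1/151=0.0066, 15/151=0.0993, 11/151=0.0728, 1/151=0.0066, 8/151=0.0530, 56/151=0.3709, 1/151=0.0066
Σ p₁ᵢp₂ᵢ = 0.028923 + 0.001916 + 0.028827 + 0.003130 + 0.000142 + 0.001712 + 0.079781 + 0.000213 = 0.144644
Σp_1ᵢ² = 0.0753² + 0.2903² + 0.2903² + 0.0430² + 0.0215² + 0.0323² + 0.2151² + 0.0323² = 0.005670 + 0.084274 + 0.084274 + 0.001849 + 0.000462 + 0.001043 + 0.046268 + 0.001043 = 0.224883
Σp_2ᵢ² = 0.3841² + 0.0066² + 0.0993² + 0.0728² + 0.0066² + 0.0530² + 0.3709² + 0.0066² = 0.147533 + 0.000044 + 0.009860 + 0.005300 + 0.000044 + 0.002809 + 0.137567 + 0.000044 = 0.303201
O = 0.144644 / √(0.224883 × 0.303201) = 0.144644 / 0.2611221 = 0.5539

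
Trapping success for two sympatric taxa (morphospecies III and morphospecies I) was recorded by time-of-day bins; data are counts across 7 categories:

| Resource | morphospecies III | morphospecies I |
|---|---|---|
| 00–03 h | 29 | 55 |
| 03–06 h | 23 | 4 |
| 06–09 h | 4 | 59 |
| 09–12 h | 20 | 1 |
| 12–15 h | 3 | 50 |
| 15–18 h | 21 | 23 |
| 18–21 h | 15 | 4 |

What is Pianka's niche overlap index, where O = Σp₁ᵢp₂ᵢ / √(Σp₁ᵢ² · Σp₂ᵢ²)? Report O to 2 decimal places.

0.54

Proportions for morphospecies III (n=115): 29/115=0.2522, 23/115=0.2000, 4/115=0.0348, 20/115=0.1739, 3/115=0.0261, 21/115=0.1826, 15/115=0.1304
Proportions for morphospecies I (n=196): 55/196=0.2806, 4/196=0.0204, 59/196=0.3010, 1/196=0.0051, 50/196=0.2551, 23/196=0.1173, 4/196=0.0204
Σ p₁ᵢp₂ᵢ = 0.070767 + 0.004080 + 0.010475 + 0.000887 + 0.006658 + 0.021419 + 0.002660 = 0.116946
Σp_1ᵢ² = 0.2522² + 0.2000² + 0.0348² + 0.1739² + 0.0261² + 0.1826² + 0.1304² = 0.063605 + 0.040000 + 0.001211 + 0.030241 + 0.000681 + 0.033343 + 0.017004 = 0.186085
Σp_2ᵢ² = 0.2806² + 0.0204² + 0.3010² + 0.0051² + 0.2551² + 0.1173² + 0.0204² = 0.078736 + 0.000416 + 0.090601 + 0.000026 + 0.065076 + 0.013759 + 0.000416 = 0.249030
O = 0.116946 / √(0.186085 × 0.249030) = 0.116946 / 0.2152690 = 0.5433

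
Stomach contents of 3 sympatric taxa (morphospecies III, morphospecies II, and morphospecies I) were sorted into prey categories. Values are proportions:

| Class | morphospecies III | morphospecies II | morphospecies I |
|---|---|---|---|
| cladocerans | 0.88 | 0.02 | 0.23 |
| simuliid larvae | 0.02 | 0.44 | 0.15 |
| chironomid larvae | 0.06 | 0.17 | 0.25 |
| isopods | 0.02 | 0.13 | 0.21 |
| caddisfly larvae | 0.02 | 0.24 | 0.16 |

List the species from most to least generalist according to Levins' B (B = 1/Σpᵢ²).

Σp_IIIᵢ² = 0.88² + 0.02² + 0.06² + 0.02² + 0.02² = 0.7744 + 0.0004 + 0.0036 + 0.0004 + 0.0004 = 0.7792
B_III = 1 / 0.7792 = 1.2834
Σp_IIᵢ² = 0.02² + 0.44² + 0.17² + 0.13² + 0.24² = 0.0004 + 0.1936 + 0.0289 + 0.0169 + 0.0576 = 0.2974
B_II = 1 / 0.2974 = 3.3625
Σp_Iᵢ² = 0.23² + 0.15² + 0.25² + 0.21² + 0.16² = 0.0529 + 0.0225 + 0.0625 + 0.0441 + 0.0256 = 0.2076
B_I = 1 / 0.2076 = 4.8170
Ranking by B (broadest → narrowest): morphospecies I (4.82) > morphospecies II (3.36) > morphospecies III (1.28)

morphospecies I > morphospecies II > morphospecies III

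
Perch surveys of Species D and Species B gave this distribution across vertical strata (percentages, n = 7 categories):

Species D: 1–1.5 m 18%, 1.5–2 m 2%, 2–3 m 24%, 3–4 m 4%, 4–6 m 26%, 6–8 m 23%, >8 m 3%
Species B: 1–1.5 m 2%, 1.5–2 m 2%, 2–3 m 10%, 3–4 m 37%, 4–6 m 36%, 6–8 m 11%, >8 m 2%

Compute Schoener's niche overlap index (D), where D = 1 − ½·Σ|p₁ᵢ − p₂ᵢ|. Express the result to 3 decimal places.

Convert percentages to proportions (divide by 100).
Σ|p₁ᵢ − p₂ᵢ| = 0.16 + 0.00 + 0.14 + 0.33 + 0.10 + 0.12 + 0.01 = 0.86
D = 1 − ½ × 0.86 = 1 − 0.430 = 0.57000

0.570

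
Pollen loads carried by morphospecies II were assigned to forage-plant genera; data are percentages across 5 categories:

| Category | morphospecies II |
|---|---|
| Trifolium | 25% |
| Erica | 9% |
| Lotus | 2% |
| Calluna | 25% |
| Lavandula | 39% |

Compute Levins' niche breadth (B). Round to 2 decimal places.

Convert percentages to proportions (divide by 100).
Σpᵢ² = 0.25² + 0.09² + 0.02² + 0.25² + 0.39² = 0.0625 + 0.0081 + 0.0004 + 0.0625 + 0.1521 = 0.2856
B = 1 / 0.2856 = 3.5014

3.50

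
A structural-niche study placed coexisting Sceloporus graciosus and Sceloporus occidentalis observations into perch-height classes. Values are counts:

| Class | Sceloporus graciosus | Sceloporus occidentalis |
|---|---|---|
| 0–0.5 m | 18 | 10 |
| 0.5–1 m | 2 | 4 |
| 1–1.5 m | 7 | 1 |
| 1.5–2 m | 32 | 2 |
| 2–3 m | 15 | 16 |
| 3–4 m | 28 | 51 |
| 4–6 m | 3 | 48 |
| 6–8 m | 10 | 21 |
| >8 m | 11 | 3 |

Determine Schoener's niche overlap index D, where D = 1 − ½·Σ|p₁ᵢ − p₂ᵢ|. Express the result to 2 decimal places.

0.55

Proportions for Sceloporus graciosus (n=126): 18/126=0.1429, 2/126=0.0159, 7/126=0.0556, 32/126=0.2540, 15/126=0.1190, 28/126=0.2222, 3/126=0.0238, 10/126=0.0794, 11/126=0.0873
Proportions for Sceloporus occidentalis (n=156): 10/156=0.0641, 4/156=0.0256, 1/156=0.0064, 2/156=0.0128, 16/156=0.1026, 51/156=0.3269, 48/156=0.3077, 21/156=0.1346, 3/156=0.0192
Σ|p₁ᵢ − p₂ᵢ| = 0.0788 + 0.0097 + 0.0492 + 0.2412 + 0.0164 + 0.1047 + 0.2839 + 0.0552 + 0.0681 = 0.9072
D = 1 − ½ × 0.9072 = 1 − 0.45360 = 0.54640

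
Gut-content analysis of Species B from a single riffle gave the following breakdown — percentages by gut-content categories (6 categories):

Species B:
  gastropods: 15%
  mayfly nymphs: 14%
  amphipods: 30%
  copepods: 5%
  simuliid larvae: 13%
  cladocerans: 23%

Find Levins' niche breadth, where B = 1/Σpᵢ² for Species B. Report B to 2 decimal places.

4.89

Convert percentages to proportions (divide by 100).
Σpᵢ² = 0.15² + 0.14² + 0.30² + 0.05² + 0.13² + 0.23² = 0.0225 + 0.0196 + 0.0900 + 0.0025 + 0.0169 + 0.0529 = 0.2044
B = 1 / 0.2044 = 4.8924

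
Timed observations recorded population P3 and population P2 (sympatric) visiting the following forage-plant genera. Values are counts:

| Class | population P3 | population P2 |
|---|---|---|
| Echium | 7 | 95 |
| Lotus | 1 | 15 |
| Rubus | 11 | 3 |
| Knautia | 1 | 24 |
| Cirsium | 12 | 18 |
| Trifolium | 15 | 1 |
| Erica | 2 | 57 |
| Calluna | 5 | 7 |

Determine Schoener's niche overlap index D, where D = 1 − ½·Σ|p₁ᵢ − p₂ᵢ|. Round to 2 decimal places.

Proportions for population P3 (n=54): 7/54=0.1296, 1/54=0.0185, 11/54=0.2037, 1/54=0.0185, 12/54=0.2222, 15/54=0.2778, 2/54=0.0370, 5/54=0.0926
Proportions for population P2 (n=220): 95/220=0.4318, 15/220=0.0682, 3/220=0.0136, 24/220=0.1091, 18/220=0.0818, 1/220=0.0045, 57/220=0.2591, 7/220=0.0318
Σ|p₁ᵢ − p₂ᵢ| = 0.3022 + 0.0497 + 0.1901 + 0.0906 + 0.1404 + 0.2733 + 0.2221 + 0.0608 = 1.3292
D = 1 − ½ × 1.3292 = 1 − 0.66460 = 0.33540

0.34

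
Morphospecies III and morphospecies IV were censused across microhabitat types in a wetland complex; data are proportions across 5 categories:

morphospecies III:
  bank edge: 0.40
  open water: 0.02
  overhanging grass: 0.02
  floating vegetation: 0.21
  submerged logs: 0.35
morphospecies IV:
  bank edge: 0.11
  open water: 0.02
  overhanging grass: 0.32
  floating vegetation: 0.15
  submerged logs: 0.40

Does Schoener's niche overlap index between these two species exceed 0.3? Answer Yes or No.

Yes

Σ|p₁ᵢ − p₂ᵢ| = 0.29 + 0.00 + 0.30 + 0.06 + 0.05 = 0.70
D = 1 − ½ × 0.70 = 1 − 0.350 = 0.6500
D = 0.6500 > 0.3 → Yes.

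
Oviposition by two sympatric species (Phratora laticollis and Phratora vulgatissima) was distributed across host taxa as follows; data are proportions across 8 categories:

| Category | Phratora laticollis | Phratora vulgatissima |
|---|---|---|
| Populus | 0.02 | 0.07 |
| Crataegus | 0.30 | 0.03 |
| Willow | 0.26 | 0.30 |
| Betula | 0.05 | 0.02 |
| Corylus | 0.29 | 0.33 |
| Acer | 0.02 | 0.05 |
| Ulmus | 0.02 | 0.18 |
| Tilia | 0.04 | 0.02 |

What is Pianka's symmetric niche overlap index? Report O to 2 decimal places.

0.78

Σ p₁ᵢp₂ᵢ = 0.0014 + 0.0090 + 0.0780 + 0.0010 + 0.0957 + 0.0010 + 0.0036 + 0.0008 = 0.1905
Σp_1ᵢ² = 0.02² + 0.30² + 0.26² + 0.05² + 0.29² + 0.02² + 0.02² + 0.04² = 0.0004 + 0.0900 + 0.0676 + 0.0025 + 0.0841 + 0.0004 + 0.0004 + 0.0016 = 0.2470
Σp_2ᵢ² = 0.07² + 0.03² + 0.30² + 0.02² + 0.33² + 0.05² + 0.18² + 0.02² = 0.0049 + 0.0009 + 0.0900 + 0.0004 + 0.1089 + 0.0025 + 0.0324 + 0.0004 = 0.2404
O = 0.1905 / √(0.2470 × 0.2404) = 0.1905 / 0.24368 = 0.7818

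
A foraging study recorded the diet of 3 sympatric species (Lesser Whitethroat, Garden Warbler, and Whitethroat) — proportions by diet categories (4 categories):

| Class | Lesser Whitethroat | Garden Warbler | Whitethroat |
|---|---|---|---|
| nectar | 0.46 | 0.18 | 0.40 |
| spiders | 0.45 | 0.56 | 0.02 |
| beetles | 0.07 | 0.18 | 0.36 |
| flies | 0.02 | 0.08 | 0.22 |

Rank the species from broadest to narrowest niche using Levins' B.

Whitethroat > Garden Warbler > Lesser Whitethroat

Σp_Lessᵢ² = 0.46² + 0.45² + 0.07² + 0.02² = 0.2116 + 0.2025 + 0.0049 + 0.0004 = 0.4194
B_Less = 1 / 0.4194 = 2.3844
Σp_Gardᵢ² = 0.18² + 0.56² + 0.18² + 0.08² = 0.0324 + 0.3136 + 0.0324 + 0.0064 = 0.3848
B_Gard = 1 / 0.3848 = 2.5988
Σp_Whitᵢ² = 0.40² + 0.02² + 0.36² + 0.22² = 0.1600 + 0.0004 + 0.1296 + 0.0484 = 0.3384
B_Whit = 1 / 0.3384 = 2.9551
Ranking by B (broadest → narrowest): Whitethroat (2.96) > Garden Warbler (2.60) > Lesser Whitethroat (2.38)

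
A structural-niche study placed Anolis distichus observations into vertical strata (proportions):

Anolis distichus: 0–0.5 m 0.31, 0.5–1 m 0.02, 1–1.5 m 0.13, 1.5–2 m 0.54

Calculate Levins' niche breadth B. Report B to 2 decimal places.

Σpᵢ² = 0.31² + 0.02² + 0.13² + 0.54² = 0.0961 + 0.0004 + 0.0169 + 0.2916 = 0.4050
B = 1 / 0.4050 = 2.4691

2.47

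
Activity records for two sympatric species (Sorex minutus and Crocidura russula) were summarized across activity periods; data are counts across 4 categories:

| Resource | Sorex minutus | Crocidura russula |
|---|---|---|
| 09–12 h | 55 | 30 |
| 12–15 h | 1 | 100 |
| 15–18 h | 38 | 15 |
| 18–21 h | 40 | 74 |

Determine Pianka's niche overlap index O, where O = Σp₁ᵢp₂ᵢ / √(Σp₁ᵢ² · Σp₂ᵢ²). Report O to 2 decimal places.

Proportions for Sorex minutus (n=134): 55/134=0.4104, 1/134=0.0075, 38/134=0.2836, 40/134=0.2985
Proportions for Crocidura russula (n=219): 30/219=0.1370, 100/219=0.4566, 15/219=0.0685, 74/219=0.3379
Σ p₁ᵢp₂ᵢ = 0.056225 + 0.003425 + 0.019427 + 0.100863 = 0.179940
Σp_1ᵢ² = 0.4104² + 0.0075² + 0.2836² + 0.2985² = 0.168428 + 0.000056 + 0.080429 + 0.089102 = 0.338015
Σp_2ᵢ² = 0.1370² + 0.4566² + 0.0685² + 0.3379² = 0.018769 + 0.208484 + 0.004692 + 0.114176 = 0.346121
O = 0.179940 / √(0.338015 × 0.346121) = 0.179940 / 0.3420440 = 0.5261

0.53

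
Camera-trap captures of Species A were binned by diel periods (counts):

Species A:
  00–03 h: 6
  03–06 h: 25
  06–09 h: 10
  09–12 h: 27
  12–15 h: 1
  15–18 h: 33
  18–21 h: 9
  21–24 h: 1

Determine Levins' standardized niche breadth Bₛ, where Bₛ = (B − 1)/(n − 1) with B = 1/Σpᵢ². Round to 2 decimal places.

Proportions for Species A (n=112): 6/112=0.0536, 25/112=0.2232, 10/112=0.0893, 27/112=0.2411, 1/112=0.0089, 33/112=0.2946, 9/112=0.0804, 1/112=0.0089
Σpᵢ² = 0.0536² + 0.2232² + 0.0893² + 0.2411² + 0.0089² + 0.2946² + 0.0804² + 0.0089² = 0.002873 + 0.049818 + 0.007974 + 0.058129 + 0.000079 + 0.086789 + 0.006464 + 0.000079 = 0.212205
B = 1 / 0.212205 = 4.7124
Bₛ = (B − 1)/(n − 1) = (4.7124 − 1)/(8 − 1) = 3.7124/7 = 0.5303

0.53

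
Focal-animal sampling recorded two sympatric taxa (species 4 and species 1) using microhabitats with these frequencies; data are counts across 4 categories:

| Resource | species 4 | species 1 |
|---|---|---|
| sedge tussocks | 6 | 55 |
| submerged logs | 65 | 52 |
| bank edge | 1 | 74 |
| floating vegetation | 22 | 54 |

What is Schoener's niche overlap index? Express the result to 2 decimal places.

0.53

Proportions for species 4 (n=94): 6/94=0.0638, 65/94=0.6915, 1/94=0.0106, 22/94=0.2340
Proportions for species 1 (n=235): 55/235=0.2340, 52/235=0.2213, 74/235=0.3149, 54/235=0.2298
Σ|p₁ᵢ − p₂ᵢ| = 0.1702 + 0.4702 + 0.3043 + 0.0042 = 0.9489
D = 1 − ½ × 0.9489 = 1 − 0.47445 = 0.52555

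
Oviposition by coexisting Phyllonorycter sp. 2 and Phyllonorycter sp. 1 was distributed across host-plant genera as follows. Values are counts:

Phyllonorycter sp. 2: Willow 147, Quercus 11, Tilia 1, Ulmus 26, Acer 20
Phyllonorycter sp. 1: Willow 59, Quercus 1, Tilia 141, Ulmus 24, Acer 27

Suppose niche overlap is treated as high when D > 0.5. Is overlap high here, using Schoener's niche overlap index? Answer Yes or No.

No

Proportions for Phyllonorycter sp. 2 (n=205): 147/205=0.7171, 11/205=0.0537, 1/205=0.0049, 26/205=0.1268, 20/205=0.0976
Proportions for Phyllonorycter sp. 1 (n=252): 59/252=0.2341, 1/252=0.0040, 141/252=0.5595, 24/252=0.0952, 27/252=0.1071
Σ|p₁ᵢ − p₂ᵢ| = 0.4830 + 0.0497 + 0.5546 + 0.0316 + 0.0095 = 1.1284
D = 1 − ½ × 1.1284 = 1 − 0.56420 = 0.43580
D = 0.43580 < 0.5 → No.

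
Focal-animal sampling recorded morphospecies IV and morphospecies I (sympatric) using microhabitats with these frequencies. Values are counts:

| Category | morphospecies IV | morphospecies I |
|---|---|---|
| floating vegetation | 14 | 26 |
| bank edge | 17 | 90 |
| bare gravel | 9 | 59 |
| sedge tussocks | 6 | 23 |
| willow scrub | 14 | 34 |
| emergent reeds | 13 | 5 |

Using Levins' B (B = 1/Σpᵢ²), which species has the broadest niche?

Proportions for morphospecies IV (n=73): 14/73=0.1918, 17/73=0.2329, 9/73=0.1233, 6/73=0.0822, 14/73=0.1918, 13/73=0.1781
Proportions for morphospecies I (n=237): 26/237=0.1097, 90/237=0.3797, 59/237=0.2489, 23/237=0.0970, 34/237=0.1435, 5/237=0.0211
Σp_IVᵢ² = 0.1918² + 0.2329² + 0.1233² + 0.0822² + 0.1918² + 0.1781² = 0.036787 + 0.054242 + 0.015203 + 0.006757 + 0.036787 + 0.031720 = 0.181496
B_IV = 1 / 0.181496 = 5.5098
Σp_Iᵢ² = 0.1097² + 0.3797² + 0.2489² + 0.0970² + 0.1435² + 0.0211² = 0.012034 + 0.144172 + 0.061951 + 0.009409 + 0.020592 + 0.000445 = 0.248603
B_I = 1 / 0.248603 = 4.0225
Highest B → broadest niche (most generalist): morphospecies IV (B = 5.51).

morphospecies IV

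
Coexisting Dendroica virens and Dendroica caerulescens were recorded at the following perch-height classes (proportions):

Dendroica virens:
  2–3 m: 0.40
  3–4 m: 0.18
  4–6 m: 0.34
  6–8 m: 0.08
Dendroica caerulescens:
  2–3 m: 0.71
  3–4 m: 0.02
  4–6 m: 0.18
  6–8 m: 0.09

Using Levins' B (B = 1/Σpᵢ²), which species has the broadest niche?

Σp_vireᵢ² = 0.40² + 0.18² + 0.34² + 0.08² = 0.1600 + 0.0324 + 0.1156 + 0.0064 = 0.3144
B_vire = 1 / 0.3144 = 3.1807
Σp_caerᵢ² = 0.71² + 0.02² + 0.18² + 0.09² = 0.5041 + 0.0004 + 0.0324 + 0.0081 = 0.5450
B_caer = 1 / 0.5450 = 1.8349
Highest B → broadest niche (most generalist): Dendroica virens (B = 3.18).

Dendroica virens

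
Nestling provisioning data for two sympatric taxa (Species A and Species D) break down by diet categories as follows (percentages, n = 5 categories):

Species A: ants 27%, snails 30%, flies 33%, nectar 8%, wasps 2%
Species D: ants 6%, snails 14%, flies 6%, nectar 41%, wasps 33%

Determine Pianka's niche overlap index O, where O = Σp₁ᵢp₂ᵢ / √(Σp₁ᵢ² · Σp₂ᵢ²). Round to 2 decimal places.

Convert percentages to proportions (divide by 100).
Σ p₁ᵢp₂ᵢ = 0.0162 + 0.0420 + 0.0198 + 0.0328 + 0.0066 = 0.1174
Σp_1ᵢ² = 0.27² + 0.30² + 0.33² + 0.08² + 0.02² = 0.0729 + 0.0900 + 0.1089 + 0.0064 + 0.0004 = 0.2786
Σp_2ᵢ² = 0.06² + 0.14² + 0.06² + 0.41² + 0.33² = 0.0036 + 0.0196 + 0.0036 + 0.1681 + 0.1089 = 0.3038
O = 0.1174 / √(0.2786 × 0.3038) = 0.1174 / 0.29093 = 0.4035

0.40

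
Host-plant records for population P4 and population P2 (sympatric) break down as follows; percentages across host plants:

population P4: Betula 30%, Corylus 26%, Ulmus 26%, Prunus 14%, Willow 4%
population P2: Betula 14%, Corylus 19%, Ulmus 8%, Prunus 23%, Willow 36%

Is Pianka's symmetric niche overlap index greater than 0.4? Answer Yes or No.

Yes

Convert percentages to proportions (divide by 100).
Σ p₁ᵢp₂ᵢ = 0.0420 + 0.0494 + 0.0208 + 0.0322 + 0.0144 = 0.1588
Σp_1ᵢ² = 0.30² + 0.26² + 0.26² + 0.14² + 0.04² = 0.0900 + 0.0676 + 0.0676 + 0.0196 + 0.0016 = 0.2464
Σp_2ᵢ² = 0.14² + 0.19² + 0.08² + 0.23² + 0.36² = 0.0196 + 0.0361 + 0.0064 + 0.0529 + 0.1296 = 0.2446
O = 0.1588 / √(0.2464 × 0.2446) = 0.1588 / 0.24550 = 0.6468
O = 0.6468 > 0.4 → Yes.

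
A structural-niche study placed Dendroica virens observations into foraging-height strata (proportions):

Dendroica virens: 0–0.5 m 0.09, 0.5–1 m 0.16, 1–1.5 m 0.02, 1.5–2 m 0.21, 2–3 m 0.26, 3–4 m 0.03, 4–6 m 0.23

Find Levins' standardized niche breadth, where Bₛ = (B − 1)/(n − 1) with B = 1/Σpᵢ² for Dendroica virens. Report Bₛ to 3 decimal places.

0.668

Σpᵢ² = 0.09² + 0.16² + 0.02² + 0.21² + 0.26² + 0.03² + 0.23² = 0.0081 + 0.0256 + 0.0004 + 0.0441 + 0.0676 + 0.0009 + 0.0529 = 0.1996
B = 1 / 0.1996 = 5.01002
Bₛ = (B − 1)/(n − 1) = (5.01002 − 1)/(7 − 1) = 4.01002/6 = 0.66834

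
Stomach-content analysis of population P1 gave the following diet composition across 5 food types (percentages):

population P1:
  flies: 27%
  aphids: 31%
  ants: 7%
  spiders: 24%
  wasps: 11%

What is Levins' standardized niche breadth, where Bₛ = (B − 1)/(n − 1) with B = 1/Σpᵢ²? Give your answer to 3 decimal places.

0.776

Convert percentages to proportions (divide by 100).
Σpᵢ² = 0.27² + 0.31² + 0.07² + 0.24² + 0.11² = 0.0729 + 0.0961 + 0.0049 + 0.0576 + 0.0121 = 0.2436
B = 1 / 0.2436 = 4.10509
Bₛ = (B − 1)/(n − 1) = (4.10509 − 1)/(5 − 1) = 3.10509/4 = 0.77627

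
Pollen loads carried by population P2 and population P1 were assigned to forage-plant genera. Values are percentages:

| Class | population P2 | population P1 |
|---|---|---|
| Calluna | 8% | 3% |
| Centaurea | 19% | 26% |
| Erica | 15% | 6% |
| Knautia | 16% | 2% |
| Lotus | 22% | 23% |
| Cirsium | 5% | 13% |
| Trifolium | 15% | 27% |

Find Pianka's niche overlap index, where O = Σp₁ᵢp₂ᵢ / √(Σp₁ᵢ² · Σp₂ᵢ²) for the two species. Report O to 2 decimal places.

Convert percentages to proportions (divide by 100).
Σ p₁ᵢp₂ᵢ = 0.0024 + 0.0494 + 0.0090 + 0.0032 + 0.0506 + 0.0065 + 0.0405 = 0.1616
Σp_1ᵢ² = 0.08² + 0.19² + 0.15² + 0.16² + 0.22² + 0.05² + 0.15² = 0.0064 + 0.0361 + 0.0225 + 0.0256 + 0.0484 + 0.0025 + 0.0225 = 0.1640
Σp_2ᵢ² = 0.03² + 0.26² + 0.06² + 0.02² + 0.23² + 0.13² + 0.27² = 0.0009 + 0.0676 + 0.0036 + 0.0004 + 0.0529 + 0.0169 + 0.0729 = 0.2152
O = 0.1616 / √(0.1640 × 0.2152) = 0.1616 / 0.18786 = 0.8602

0.86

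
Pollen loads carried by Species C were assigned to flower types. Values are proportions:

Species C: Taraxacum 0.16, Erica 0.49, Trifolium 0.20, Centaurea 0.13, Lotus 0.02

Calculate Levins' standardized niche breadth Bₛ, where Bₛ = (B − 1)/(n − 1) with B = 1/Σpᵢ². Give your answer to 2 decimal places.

0.52

Σpᵢ² = 0.16² + 0.49² + 0.20² + 0.13² + 0.02² = 0.0256 + 0.2401 + 0.0400 + 0.0169 + 0.0004 = 0.3230
B = 1 / 0.3230 = 3.0960
Bₛ = (B − 1)/(n − 1) = (3.0960 − 1)/(5 − 1) = 2.0960/4 = 0.5240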